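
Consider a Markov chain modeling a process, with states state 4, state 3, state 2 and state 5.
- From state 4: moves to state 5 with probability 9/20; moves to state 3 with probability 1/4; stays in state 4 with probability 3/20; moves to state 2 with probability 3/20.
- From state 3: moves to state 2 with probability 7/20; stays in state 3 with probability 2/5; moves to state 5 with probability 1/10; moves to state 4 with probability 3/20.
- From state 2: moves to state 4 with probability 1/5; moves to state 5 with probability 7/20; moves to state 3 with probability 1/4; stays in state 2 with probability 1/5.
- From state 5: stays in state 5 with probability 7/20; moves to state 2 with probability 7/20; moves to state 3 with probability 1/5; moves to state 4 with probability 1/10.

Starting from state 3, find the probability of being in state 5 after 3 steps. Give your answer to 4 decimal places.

0.2900

Propagate the distribution vector 3 steps from state 3.
After 0 steps: (0.0000, 1.0000, 0.0000, 0.0000)
After 1 step: (0.1500, 0.4000, 0.3500, 0.1000)
After 2 steps: (0.1625, 0.3050, 0.2675, 0.2650)
After 3 steps: (0.1501, 0.2825, 0.2774, 0.2900)
P(in state 5 after 3 steps) = 0.2900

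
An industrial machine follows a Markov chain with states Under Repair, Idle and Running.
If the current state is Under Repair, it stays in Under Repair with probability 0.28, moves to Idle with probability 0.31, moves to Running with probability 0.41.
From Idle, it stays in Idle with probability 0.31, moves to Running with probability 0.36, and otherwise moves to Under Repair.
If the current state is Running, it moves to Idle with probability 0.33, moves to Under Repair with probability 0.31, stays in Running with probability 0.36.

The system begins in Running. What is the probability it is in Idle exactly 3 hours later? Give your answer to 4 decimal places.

0.3175

Propagate the distribution vector 3 hours from Running.
After 0 hours: (0.0000, 0.0000, 1.0000)
After 1 hour: (0.3100, 0.3300, 0.3600)
After 2 hours: (0.3073, 0.3172, 0.3755)
After 3 hours: (0.3071, 0.3175, 0.3754)
P(in Idle after 3 hours) = 0.3175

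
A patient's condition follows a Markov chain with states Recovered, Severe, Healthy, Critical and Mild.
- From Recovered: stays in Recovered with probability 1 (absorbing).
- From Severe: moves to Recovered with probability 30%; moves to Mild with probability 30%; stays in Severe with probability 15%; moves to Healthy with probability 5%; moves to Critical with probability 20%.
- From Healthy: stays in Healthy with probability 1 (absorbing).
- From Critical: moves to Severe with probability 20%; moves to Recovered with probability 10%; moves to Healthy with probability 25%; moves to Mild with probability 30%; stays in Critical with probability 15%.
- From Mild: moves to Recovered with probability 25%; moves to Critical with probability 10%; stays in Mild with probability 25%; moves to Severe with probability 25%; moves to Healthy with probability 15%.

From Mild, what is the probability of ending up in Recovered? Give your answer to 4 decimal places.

Let h(s) be the probability of absorption at Recovered starting from transient state s. Then h(Recovered) = 1 and h(Healthy) = 0. By first-step analysis:
h(Severe) = 0.3·1 + 0.15·h(Severe) + 0.05·0 + 0.2·h(Critical) + 0.3·h(Mild)
h(Critical) = 0.1·1 + 0.2·h(Severe) + 0.25·0 + 0.15·h(Critical) + 0.3·h(Mild)
h(Mild) = 0.25·1 + 0.25·h(Severe) + 0.15·0 + 0.1·h(Critical) + 0.25·h(Mild)
Solving: h(Severe) = 0.6947, h(Critical) = 0.5042, h(Mild) = 0.6321.
Starting from Mild, the probability is 0.6321.

0.6321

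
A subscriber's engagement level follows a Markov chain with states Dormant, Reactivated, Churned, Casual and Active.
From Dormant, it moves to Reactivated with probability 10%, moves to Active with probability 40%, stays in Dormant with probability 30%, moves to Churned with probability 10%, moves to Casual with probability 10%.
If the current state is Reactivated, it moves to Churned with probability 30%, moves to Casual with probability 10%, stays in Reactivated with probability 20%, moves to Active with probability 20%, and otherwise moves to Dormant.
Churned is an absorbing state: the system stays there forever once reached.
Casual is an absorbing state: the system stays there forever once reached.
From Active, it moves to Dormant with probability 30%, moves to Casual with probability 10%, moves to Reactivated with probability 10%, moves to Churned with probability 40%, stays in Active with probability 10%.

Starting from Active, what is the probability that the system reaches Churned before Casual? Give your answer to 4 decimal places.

Let h(s) be the probability of absorption at Churned starting from transient state s. Then h(Churned) = 1 and h(Casual) = 0. By first-step analysis:
h(Dormant) = 0.3·h(Dormant) + 0.1·h(Reactivated) + 0.1·1 + 0.1·0 + 0.4·h(Active)
h(Reactivated) = 0.2·h(Dormant) + 0.2·h(Reactivated) + 0.3·1 + 0.1·0 + 0.2·h(Active)
h(Active) = 0.3·h(Dormant) + 0.1·h(Reactivated) + 0.4·1 + 0.1·0 + 0.1·h(Active)
Solving: h(Dormant) = 0.6768, h(Reactivated) = 0.7320, h(Active) = 0.7514.
Starting from Active, the probability is 0.7514.

0.7514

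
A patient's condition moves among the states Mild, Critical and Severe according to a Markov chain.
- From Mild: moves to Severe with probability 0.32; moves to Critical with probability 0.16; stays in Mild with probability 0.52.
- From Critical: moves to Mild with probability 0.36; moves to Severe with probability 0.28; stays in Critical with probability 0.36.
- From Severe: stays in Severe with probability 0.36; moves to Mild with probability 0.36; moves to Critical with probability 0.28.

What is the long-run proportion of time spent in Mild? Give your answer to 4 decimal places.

Let the stationary distribution be π with π = πP and π_1 + π_2 + π_3 = 1.
π_1 = 0.52·π_1 + 0.36·π_2 + 0.36·π_3
π_2 = 0.16·π_1 + 0.36·π_2 + 0.28·π_3
Solving with the normalization constraint gives π = (0.4286, 0.2484, 0.3230).
So the stationary probability of Mild is 0.4286.

0.4286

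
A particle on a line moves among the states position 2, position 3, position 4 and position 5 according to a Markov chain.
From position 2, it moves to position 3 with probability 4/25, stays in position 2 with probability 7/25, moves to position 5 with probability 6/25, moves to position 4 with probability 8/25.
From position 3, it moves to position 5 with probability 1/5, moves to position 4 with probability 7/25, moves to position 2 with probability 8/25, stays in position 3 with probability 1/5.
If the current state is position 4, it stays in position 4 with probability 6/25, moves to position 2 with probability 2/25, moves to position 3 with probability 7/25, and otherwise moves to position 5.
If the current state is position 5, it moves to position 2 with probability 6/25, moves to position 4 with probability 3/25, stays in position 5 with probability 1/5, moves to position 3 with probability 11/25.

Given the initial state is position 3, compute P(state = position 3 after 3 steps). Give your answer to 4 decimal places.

Propagate the distribution vector 3 steps from position 3.
After 0 steps: (0.0000, 1.0000, 0.0000, 0.0000)
After 1 step: (0.3200, 0.2000, 0.2800, 0.2000)
After 2 steps: (0.2240, 0.2576, 0.2496, 0.2688)
After 3 steps: (0.2296, 0.2755, 0.2360, 0.2589)
P(in position 3 after 3 steps) = 0.2755

0.2755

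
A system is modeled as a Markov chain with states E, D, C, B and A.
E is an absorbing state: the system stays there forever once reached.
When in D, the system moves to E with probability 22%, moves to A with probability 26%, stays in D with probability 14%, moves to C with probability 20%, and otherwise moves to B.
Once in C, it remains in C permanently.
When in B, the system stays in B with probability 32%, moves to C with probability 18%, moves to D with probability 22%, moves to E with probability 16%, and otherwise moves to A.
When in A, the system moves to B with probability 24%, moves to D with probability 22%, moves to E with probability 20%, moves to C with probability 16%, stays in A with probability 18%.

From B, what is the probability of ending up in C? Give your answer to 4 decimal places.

Let h(s) be the probability of absorption at C starting from transient state s. Then h(C) = 1 and h(E) = 0. By first-step analysis:
h(D) = 0.22·0 + 0.14·h(D) + 0.2·1 + 0.18·h(B) + 0.26·h(A)
h(B) = 0.16·0 + 0.22·h(D) + 0.18·1 + 0.32·h(B) + 0.12·h(A)
h(A) = 0.2·0 + 0.22·h(D) + 0.16·1 + 0.24·h(B) + 0.18·h(A)
Solving: h(D) = 0.4804, h(B) = 0.5033, h(A) = 0.4713.
Starting from B, the probability is 0.5033.

0.5033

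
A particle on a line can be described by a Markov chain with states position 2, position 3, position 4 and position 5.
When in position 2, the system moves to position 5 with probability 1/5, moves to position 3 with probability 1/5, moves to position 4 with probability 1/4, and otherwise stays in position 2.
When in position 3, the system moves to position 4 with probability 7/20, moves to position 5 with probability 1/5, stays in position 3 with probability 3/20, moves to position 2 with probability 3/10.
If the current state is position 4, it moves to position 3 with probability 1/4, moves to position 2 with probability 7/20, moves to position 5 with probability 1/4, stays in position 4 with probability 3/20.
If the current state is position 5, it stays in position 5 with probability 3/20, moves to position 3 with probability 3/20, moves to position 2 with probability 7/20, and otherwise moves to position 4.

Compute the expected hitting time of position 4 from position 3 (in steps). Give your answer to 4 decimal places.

3.1504

Let t(s) be the expected number of steps to first reach position 4 from state s, with t(position 4) = 0. Conditioning on the first step:
t(position 2) = 1 + 0.35·t(position 2) + 0.2·t(position 3) + 0.2·t(position 5)
t(position 3) = 1 + 0.3·t(position 2) + 0.15·t(position 3) + 0.2·t(position 5)
t(position 5) = 1 + 0.35·t(position 2) + 0.15·t(position 3) + 0.15·t(position 5)
Solving: t(position 2) = 3.4820, t(position 3) = 3.1504, t(position 5) = 3.1662.
Expected steps from position 3 to position 4: 3.1504.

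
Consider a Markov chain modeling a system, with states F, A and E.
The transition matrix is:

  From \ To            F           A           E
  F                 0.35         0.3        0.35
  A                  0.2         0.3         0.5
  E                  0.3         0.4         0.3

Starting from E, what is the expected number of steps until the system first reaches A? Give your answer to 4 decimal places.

Let t(s) be the expected number of steps to first reach A from state s, with t(A) = 0. Conditioning on the first step:
t(F) = 1 + 0.35·t(F) + 0.35·t(E)
t(E) = 1 + 0.3·t(F) + 0.3·t(E)
Solving: t(F) = 3.0000, t(E) = 2.7143.
Expected steps from E to A: 2.7143.

2.7143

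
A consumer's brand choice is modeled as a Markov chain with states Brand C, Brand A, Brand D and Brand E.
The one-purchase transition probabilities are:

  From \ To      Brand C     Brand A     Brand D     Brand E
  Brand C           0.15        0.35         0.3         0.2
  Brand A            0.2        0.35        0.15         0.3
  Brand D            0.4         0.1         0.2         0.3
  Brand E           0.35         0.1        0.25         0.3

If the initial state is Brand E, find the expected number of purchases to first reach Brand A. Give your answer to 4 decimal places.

5.6965

Let t(s) be the expected number of purchases to first reach Brand A from state s, with t(Brand A) = 0. Conditioning on the first purchase:
t(Brand C) = 1 + 0.15·t(Brand C) + 0.3·t(Brand D) + 0.2·t(Brand E)
t(Brand D) = 1 + 0.4·t(Brand C) + 0.2·t(Brand D) + 0.3·t(Brand E)
t(Brand E) = 1 + 0.35·t(Brand C) + 0.25·t(Brand D) + 0.3·t(Brand E)
Solving: t(Brand C) = 4.5074, t(Brand D) = 5.6399, t(Brand E) = 5.6965.
Expected purchases from Brand E to Brand A: 5.6965.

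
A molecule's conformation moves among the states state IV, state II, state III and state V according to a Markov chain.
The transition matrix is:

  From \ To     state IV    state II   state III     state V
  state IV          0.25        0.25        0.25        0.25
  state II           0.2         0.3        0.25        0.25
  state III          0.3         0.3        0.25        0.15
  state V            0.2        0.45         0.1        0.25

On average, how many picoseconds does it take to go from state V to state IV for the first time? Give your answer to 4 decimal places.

Let t(s) be the expected number of picoseconds to first reach state IV from state s, with t(state IV) = 0. Conditioning on the first picosecond:
t(state II) = 1 + 0.3·t(state II) + 0.25·t(state III) + 0.25·t(state V)
t(state III) = 1 + 0.3·t(state II) + 0.25·t(state III) + 0.15·t(state V)
t(state V) = 1 + 0.45·t(state II) + 0.1·t(state III) + 0.25·t(state V)
Solving: t(state II) = 4.5132, t(state III) = 4.0550, t(state V) = 4.5819.
Expected picoseconds from state V to state IV: 4.5819.

4.5819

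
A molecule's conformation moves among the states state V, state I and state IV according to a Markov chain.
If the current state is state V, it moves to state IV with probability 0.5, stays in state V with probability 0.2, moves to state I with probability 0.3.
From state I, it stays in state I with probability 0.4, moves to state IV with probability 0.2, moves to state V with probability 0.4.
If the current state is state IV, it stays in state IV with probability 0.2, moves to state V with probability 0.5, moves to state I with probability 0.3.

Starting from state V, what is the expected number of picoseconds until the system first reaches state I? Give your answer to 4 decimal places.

Let t(s) be the expected number of picoseconds to first reach state I from state s, with t(state I) = 0. Conditioning on the first picosecond:
t(state V) = 1 + 0.2·t(state V) + 0.5·t(state IV)
t(state IV) = 1 + 0.5·t(state V) + 0.2·t(state IV)
Solving: t(state V) = 3.3333, t(state IV) = 3.3333.
Expected picoseconds from state V to state I: 3.3333.

3.3333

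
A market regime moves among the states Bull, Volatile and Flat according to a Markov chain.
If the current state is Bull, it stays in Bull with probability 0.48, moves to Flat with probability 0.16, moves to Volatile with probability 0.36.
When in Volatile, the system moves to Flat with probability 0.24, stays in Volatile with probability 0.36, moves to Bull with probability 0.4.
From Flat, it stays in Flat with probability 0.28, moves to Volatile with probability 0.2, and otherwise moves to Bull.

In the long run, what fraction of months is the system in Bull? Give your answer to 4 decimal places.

Let the stationary distribution be π with π = πP and π_1 + π_2 + π_3 = 1.
π_1 = 0.48·π_1 + 0.4·π_2 + 0.52·π_3
π_2 = 0.36·π_1 + 0.36·π_2 + 0.2·π_3
Solving with the normalization constraint gives π = (0.4624, 0.3262, 0.2115).
So the stationary probability of Bull is 0.4624.

0.4624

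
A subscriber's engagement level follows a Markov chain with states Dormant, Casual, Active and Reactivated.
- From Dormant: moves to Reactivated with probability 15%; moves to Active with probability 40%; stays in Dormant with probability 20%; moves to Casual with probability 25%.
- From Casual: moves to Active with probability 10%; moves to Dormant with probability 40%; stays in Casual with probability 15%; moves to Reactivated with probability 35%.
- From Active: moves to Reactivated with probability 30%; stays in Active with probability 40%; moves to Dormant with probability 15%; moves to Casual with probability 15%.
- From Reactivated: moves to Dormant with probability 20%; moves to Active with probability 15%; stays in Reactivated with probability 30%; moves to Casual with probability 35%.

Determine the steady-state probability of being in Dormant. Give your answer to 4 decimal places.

0.2326

Let the stationary distribution be π with π = πP and π_1 + π_2 + π_3 + π_4 = 1.
π_1 = 0.2·π_1 + 0.4·π_2 + 0.15·π_3 + 0.2·π_4
π_2 = 0.25·π_1 + 0.15·π_2 + 0.15·π_3 + 0.35·π_4
π_3 = 0.4·π_1 + 0.1·π_2 + 0.4·π_3 + 0.15·π_4
Solving with the normalization constraint gives π = (0.2326, 0.2286, 0.2623, 0.2765).
So the stationary probability of Dormant is 0.2326.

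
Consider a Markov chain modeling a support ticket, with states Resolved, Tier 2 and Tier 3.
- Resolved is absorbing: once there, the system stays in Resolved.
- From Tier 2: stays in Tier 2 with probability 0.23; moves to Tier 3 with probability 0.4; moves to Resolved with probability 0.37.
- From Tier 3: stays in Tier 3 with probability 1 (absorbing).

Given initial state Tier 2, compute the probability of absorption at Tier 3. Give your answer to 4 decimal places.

0.5195

Let h(s) be the probability of absorption at Tier 3 starting from transient state s. Then h(Tier 3) = 1 and h(Resolved) = 0. By first-step analysis:
h(Tier 2) = 0.37·0 + 0.23·h(Tier 2) + 0.4·1
Solving: h(Tier 2) = 0.5195.
Starting from Tier 2, the probability is 0.5195.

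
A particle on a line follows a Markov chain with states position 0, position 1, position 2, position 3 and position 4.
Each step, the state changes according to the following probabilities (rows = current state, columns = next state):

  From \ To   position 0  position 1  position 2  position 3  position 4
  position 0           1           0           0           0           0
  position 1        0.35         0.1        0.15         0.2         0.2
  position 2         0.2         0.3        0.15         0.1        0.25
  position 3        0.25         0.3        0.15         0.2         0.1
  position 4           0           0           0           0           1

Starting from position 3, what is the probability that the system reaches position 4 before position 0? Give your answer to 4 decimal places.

0.3554

Let h(s) be the probability of absorption at position 4 starting from transient state s. Then h(position 4) = 1 and h(position 0) = 0. By first-step analysis:
h(position 1) = 0.35·0 + 0.1·h(position 1) + 0.15·h(position 2) + 0.2·h(position 3) + 0.2·1
h(position 2) = 0.2·0 + 0.3·h(position 1) + 0.15·h(position 2) + 0.1·h(position 3) + 0.25·1
h(position 3) = 0.25·0 + 0.3·h(position 1) + 0.15·h(position 2) + 0.2·h(position 3) + 0.1·1
Solving: h(position 1) = 0.3795, h(position 2) = 0.4699, h(position 3) = 0.3554.
Starting from position 3, the probability is 0.3554.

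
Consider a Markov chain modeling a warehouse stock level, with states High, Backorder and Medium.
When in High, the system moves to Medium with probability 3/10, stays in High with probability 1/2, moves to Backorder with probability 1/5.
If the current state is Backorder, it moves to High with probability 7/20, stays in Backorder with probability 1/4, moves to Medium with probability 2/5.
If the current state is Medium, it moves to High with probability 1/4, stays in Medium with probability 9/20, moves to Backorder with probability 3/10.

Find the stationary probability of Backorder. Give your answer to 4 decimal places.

0.2508

Let the stationary distribution be π with π = πP and π_1 + π_2 + π_3 = 1.
π_1 = 0.5·π_1 + 0.35·π_2 + 0.25·π_3
π_2 = 0.2·π_1 + 0.25·π_2 + 0.3·π_3
Solving with the normalization constraint gives π = (0.3668, 0.2508, 0.3824).
So the stationary probability of Backorder is 0.2508.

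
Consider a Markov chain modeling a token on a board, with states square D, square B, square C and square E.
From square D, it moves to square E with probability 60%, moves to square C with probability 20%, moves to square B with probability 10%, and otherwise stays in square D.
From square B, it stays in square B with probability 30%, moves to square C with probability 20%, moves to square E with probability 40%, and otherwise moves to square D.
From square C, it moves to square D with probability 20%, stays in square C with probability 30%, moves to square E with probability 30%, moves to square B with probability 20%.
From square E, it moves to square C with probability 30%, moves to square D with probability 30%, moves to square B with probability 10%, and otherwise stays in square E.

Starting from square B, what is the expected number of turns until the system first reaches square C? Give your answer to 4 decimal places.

4.1732

Let t(s) be the expected number of turns to first reach square C from state s, with t(square C) = 0. Conditioning on the first turn:
t(square D) = 1 + 0.1·t(square D) + 0.1·t(square B) + 0.6·t(square E)
t(square B) = 1 + 0.1·t(square D) + 0.3·t(square B) + 0.4·t(square E)
t(square E) = 1 + 0.3·t(square D) + 0.1·t(square B) + 0.3·t(square E)
Solving: t(square D) = 4.0945, t(square B) = 4.1732, t(square E) = 3.7795.
Expected turns from square B to square C: 4.1732.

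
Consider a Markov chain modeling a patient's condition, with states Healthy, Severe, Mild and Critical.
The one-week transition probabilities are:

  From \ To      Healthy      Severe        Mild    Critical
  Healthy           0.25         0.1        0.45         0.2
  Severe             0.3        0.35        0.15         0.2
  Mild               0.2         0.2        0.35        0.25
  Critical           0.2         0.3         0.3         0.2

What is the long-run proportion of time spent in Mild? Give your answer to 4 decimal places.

0.3161

Let the stationary distribution be π with π = πP and π_1 + π_2 + π_3 + π_4 = 1.
π_1 = 0.25·π_1 + 0.3·π_2 + 0.2·π_3 + 0.2·π_4
π_2 = 0.1·π_1 + 0.35·π_2 + 0.2·π_3 + 0.3·π_4
π_3 = 0.45·π_1 + 0.15·π_2 + 0.35·π_3 + 0.3·π_4
Solving with the normalization constraint gives π = (0.2351, 0.2330, 0.3161, 0.2158).
So the stationary probability of Mild is 0.3161.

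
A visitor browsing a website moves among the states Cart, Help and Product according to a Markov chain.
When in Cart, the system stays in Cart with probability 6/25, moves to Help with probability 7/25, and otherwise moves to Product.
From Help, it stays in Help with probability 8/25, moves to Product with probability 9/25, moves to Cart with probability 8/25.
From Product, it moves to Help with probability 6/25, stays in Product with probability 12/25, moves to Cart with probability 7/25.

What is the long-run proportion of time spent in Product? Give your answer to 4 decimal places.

0.4472

Let the stationary distribution be π with π = πP and π_1 + π_2 + π_3 = 1.
π_1 = 0.24·π_1 + 0.32·π_2 + 0.28·π_3
π_2 = 0.28·π_1 + 0.32·π_2 + 0.24·π_3
Solving with the normalization constraint gives π = (0.2797, 0.2730, 0.4472).
So the stationary probability of Product is 0.4472.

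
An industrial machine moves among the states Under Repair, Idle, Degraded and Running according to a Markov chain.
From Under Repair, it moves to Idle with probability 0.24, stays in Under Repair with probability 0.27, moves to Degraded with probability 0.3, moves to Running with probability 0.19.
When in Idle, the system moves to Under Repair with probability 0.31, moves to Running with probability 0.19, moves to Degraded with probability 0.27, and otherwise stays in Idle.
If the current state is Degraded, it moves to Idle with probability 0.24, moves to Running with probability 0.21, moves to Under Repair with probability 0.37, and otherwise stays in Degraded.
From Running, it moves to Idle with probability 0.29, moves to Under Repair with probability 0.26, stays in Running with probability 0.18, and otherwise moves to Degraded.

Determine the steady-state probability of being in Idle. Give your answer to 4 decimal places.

Let the stationary distribution be π with π = πP and π_1 + π_2 + π_3 + π_4 = 1.
π_1 = 0.27·π_1 + 0.31·π_2 + 0.37·π_3 + 0.26·π_4
π_2 = 0.24·π_1 + 0.23·π_2 + 0.24·π_3 + 0.29·π_4
π_3 = 0.3·π_1 + 0.27·π_2 + 0.18·π_3 + 0.27·π_4
Solving with the normalization constraint gives π = (0.3036, 0.2472, 0.2561, 0.1932).
So the stationary probability of Idle is 0.2472.

0.2472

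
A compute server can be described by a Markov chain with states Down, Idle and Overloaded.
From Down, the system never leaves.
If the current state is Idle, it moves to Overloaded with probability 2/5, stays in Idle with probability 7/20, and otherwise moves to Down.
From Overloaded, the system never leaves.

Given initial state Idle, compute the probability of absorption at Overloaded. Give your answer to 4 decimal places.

Let h(s) be the probability of absorption at Overloaded starting from transient state s. Then h(Overloaded) = 1 and h(Down) = 0. By first-step analysis:
h(Idle) = 0.25·0 + 0.35·h(Idle) + 0.4·1
Solving: h(Idle) = 0.6154.
Starting from Idle, the probability is 0.6154.

0.6154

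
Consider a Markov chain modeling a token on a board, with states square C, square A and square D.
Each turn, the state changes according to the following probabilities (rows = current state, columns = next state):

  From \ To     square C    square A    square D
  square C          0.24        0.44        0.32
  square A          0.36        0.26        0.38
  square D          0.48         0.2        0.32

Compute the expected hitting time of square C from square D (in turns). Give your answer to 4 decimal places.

2.2004

Let t(s) be the expected number of turns to first reach square C from state s, with t(square C) = 0. Conditioning on the first turn:
t(square A) = 1 + 0.26·t(square A) + 0.38·t(square D)
t(square D) = 1 + 0.2·t(square A) + 0.32·t(square D)
Solving: t(square A) = 2.4813, t(square D) = 2.2004.
Expected turns from square D to square C: 2.2004.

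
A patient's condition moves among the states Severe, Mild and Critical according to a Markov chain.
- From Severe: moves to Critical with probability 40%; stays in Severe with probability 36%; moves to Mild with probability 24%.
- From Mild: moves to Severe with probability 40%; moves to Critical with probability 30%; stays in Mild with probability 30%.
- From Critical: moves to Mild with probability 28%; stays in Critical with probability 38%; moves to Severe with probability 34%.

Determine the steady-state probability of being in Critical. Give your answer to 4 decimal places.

0.3656

Let the stationary distribution be π with π = πP and π_1 + π_2 + π_3 = 1.
π_1 = 0.36·π_1 + 0.4·π_2 + 0.34·π_3
π_2 = 0.24·π_1 + 0.3·π_2 + 0.28·π_3
Solving with the normalization constraint gives π = (0.3635, 0.2709, 0.3656).
So the stationary probability of Critical is 0.3656.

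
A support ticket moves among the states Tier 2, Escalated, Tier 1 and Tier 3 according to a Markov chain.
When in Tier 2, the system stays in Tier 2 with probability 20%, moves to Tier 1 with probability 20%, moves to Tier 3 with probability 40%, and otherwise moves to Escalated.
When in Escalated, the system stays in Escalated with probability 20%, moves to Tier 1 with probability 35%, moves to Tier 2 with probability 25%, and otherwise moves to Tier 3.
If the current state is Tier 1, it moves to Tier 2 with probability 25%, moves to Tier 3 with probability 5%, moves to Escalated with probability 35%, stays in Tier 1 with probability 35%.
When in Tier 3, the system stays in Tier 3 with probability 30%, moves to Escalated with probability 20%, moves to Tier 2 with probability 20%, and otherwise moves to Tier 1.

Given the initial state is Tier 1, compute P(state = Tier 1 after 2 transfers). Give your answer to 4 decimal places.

Propagate the distribution vector 2 transfers from Tier 1.
After 0 transfers: (0.0000, 0.0000, 1.0000, 0.0000)
After 1 transfer: (0.2500, 0.3500, 0.3500, 0.0500)
After 2 transfers: (0.2350, 0.2525, 0.3100, 0.2025)
P(in Tier 1 after 2 transfers) = 0.3100

0.3100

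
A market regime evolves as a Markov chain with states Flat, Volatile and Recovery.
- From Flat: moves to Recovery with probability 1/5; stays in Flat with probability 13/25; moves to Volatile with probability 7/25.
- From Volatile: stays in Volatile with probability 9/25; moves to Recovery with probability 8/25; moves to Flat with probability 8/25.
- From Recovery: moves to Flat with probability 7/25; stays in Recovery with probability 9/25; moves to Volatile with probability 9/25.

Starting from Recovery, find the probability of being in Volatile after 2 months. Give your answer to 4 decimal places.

0.3376

Sum over the intermediate state after 1 month:
P = P(Recovery→Flat)·P(Flat→Volatile) + P(Recovery→Volatile)·P(Volatile→Volatile) + P(Recovery→Recovery)·P(Recovery→Volatile)
  = 0.28×0.28 + 0.36×0.36 + 0.36×0.36
  = 0.0784 + 0.1296 + 0.1296 = 0.3376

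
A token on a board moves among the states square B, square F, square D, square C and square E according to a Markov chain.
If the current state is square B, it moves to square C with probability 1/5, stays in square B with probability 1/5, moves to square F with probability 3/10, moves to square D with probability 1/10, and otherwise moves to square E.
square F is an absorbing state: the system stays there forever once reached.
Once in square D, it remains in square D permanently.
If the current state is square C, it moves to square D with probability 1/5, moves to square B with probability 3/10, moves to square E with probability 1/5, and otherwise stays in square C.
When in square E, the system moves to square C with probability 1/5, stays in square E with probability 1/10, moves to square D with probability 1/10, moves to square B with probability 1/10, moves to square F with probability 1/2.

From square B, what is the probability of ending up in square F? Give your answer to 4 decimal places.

Let h(s) be the probability of absorption at square F starting from transient state s. Then h(square F) = 1 and h(square D) = 0. By first-step analysis:
h(square B) = 0.2·h(square B) + 0.3·1 + 0.1·0 + 0.2·h(square C) + 0.2·h(square E)
h(square C) = 0.3·h(square B) + 0.2·0 + 0.3·h(square C) + 0.2·h(square E)
h(square E) = 0.1·h(square B) + 0.5·1 + 0.1·0 + 0.2·h(square C) + 0.1·h(square E)
Solving: h(square B) = 0.6881, h(square C) = 0.5077, h(square E) = 0.7448.
Starting from square B, the probability is 0.6881.

0.6881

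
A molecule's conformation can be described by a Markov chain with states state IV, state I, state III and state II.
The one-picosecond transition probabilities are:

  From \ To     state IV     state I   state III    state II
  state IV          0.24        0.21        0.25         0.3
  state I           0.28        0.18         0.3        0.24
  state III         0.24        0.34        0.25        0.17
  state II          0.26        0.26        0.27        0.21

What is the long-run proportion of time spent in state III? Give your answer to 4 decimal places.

Let the stationary distribution be π with π = πP and π_1 + π_2 + π_3 + π_4 = 1.
π_1 = 0.24·π_1 + 0.28·π_2 + 0.24·π_3 + 0.26·π_4
π_2 = 0.21·π_1 + 0.18·π_2 + 0.34·π_3 + 0.26·π_4
π_3 = 0.25·π_1 + 0.3·π_2 + 0.25·π_3 + 0.27·π_4
Solving with the normalization constraint gives π = (0.2545, 0.2487, 0.2670, 0.2297).
So the stationary probability of state III is 0.2670.

0.2670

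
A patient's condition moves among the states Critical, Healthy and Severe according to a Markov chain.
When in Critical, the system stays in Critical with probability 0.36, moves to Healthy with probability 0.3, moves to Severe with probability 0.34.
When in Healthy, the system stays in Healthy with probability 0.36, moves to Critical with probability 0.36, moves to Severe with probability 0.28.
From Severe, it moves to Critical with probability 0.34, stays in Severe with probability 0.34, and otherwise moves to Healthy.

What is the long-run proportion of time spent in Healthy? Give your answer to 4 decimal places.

0.3260

Let the stationary distribution be π with π = πP and π_1 + π_2 + π_3 = 1.
π_1 = 0.36·π_1 + 0.36·π_2 + 0.34·π_3
π_2 = 0.3·π_1 + 0.36·π_2 + 0.32·π_3
Solving with the normalization constraint gives π = (0.3536, 0.3260, 0.3204).
So the stationary probability of Healthy is 0.3260.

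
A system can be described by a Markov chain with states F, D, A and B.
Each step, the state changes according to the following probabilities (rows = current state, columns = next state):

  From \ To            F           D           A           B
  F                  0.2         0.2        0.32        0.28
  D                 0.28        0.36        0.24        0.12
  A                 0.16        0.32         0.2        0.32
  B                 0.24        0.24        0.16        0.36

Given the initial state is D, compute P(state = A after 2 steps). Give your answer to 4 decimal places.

0.2432

Propagate the distribution vector 2 steps from D.
After 0 steps: (0.0000, 1.0000, 0.0000, 0.0000)
After 1 step: (0.2800, 0.3600, 0.2400, 0.1200)
After 2 steps: (0.2240, 0.2912, 0.2432, 0.2416)
P(in A after 2 steps) = 0.2432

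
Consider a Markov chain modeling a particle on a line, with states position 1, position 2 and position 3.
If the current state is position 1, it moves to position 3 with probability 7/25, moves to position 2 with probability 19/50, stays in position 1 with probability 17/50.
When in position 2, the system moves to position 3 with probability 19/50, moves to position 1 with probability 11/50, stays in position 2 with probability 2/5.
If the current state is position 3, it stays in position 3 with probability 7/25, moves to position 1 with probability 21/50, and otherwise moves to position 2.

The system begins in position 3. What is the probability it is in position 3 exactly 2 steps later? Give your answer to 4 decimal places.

0.3100

Sum over the intermediate state after 1 step:
P = P(position 3→position 1)·P(position 1→position 3) + P(position 3→position 2)·P(position 2→position 3) + P(position 3→position 3)·P(position 3→position 3)
  = 0.42×0.28 + 0.3×0.38 + 0.28×0.28
  = 0.1176 + 0.1140 + 0.0784 = 0.3100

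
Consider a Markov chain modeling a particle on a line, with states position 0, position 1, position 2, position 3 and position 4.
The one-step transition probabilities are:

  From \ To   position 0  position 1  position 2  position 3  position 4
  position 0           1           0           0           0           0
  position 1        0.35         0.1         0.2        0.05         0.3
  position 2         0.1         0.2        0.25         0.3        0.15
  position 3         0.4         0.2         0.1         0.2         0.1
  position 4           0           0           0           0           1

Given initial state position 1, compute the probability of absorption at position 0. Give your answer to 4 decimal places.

Let h(s) be the probability of absorption at position 0 starting from transient state s. Then h(position 0) = 1 and h(position 4) = 0. By first-step analysis:
h(position 1) = 0.35·1 + 0.1·h(position 1) + 0.2·h(position 2) + 0.05·h(position 3) + 0.3·0
h(position 2) = 0.1·1 + 0.2·h(position 1) + 0.25·h(position 2) + 0.3·h(position 3) + 0.15·0
h(position 3) = 0.4·1 + 0.2·h(position 1) + 0.1·h(position 2) + 0.2·h(position 3) + 0.1·0
Solving: h(position 1) = 0.5537, h(position 2) = 0.5646, h(position 3) = 0.7090.
Starting from position 1, the probability is 0.5537.

0.5537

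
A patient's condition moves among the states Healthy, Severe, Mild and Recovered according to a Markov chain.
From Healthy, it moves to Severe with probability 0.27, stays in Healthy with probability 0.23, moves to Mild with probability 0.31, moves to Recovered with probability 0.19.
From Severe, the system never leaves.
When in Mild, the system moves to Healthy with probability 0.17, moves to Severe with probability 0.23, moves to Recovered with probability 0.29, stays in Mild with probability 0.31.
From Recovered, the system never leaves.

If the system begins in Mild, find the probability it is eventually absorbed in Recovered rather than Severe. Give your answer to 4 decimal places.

Let h(s) be the probability of absorption at Recovered starting from transient state s. Then h(Recovered) = 1 and h(Severe) = 0. By first-step analysis:
h(Healthy) = 0.23·h(Healthy) + 0.27·0 + 0.31·h(Mild) + 0.19·1
h(Mild) = 0.17·h(Healthy) + 0.23·0 + 0.31·h(Mild) + 0.29·1
Solving: h(Healthy) = 0.4618, h(Mild) = 0.5341.
Starting from Mild, the probability is 0.5341.

0.5341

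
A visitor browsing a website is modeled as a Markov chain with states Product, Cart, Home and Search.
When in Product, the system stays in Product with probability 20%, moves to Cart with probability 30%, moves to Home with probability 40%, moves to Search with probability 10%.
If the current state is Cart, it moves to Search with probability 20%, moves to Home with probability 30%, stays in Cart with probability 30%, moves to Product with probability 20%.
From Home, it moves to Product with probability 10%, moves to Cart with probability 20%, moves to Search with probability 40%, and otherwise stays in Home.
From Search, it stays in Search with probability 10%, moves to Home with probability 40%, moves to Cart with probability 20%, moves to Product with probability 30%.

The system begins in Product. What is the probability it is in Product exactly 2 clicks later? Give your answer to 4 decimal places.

Propagate the distribution vector 2 clicks from Product.
After 0 clicks: (1.0000, 0.0000, 0.0000, 0.0000)
After 1 click: (0.2000, 0.3000, 0.4000, 0.1000)
After 2 clicks: (0.1700, 0.2500, 0.3300, 0.2500)
P(in Product after 2 clicks) = 0.1700

0.1700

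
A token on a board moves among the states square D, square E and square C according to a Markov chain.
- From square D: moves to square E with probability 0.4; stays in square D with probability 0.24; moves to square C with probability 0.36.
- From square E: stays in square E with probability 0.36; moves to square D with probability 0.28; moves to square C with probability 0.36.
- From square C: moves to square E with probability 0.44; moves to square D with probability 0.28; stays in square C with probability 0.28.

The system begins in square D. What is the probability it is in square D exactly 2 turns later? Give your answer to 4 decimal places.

0.2704

Sum over the intermediate state after 1 turn:
P = P(square D→square D)·P(square D→square D) + P(square D→square E)·P(square E→square D) + P(square D→square C)·P(square C→square D)
  = 0.24×0.24 + 0.4×0.28 + 0.36×0.28
  = 0.0576 + 0.1120 + 0.1008 = 0.2704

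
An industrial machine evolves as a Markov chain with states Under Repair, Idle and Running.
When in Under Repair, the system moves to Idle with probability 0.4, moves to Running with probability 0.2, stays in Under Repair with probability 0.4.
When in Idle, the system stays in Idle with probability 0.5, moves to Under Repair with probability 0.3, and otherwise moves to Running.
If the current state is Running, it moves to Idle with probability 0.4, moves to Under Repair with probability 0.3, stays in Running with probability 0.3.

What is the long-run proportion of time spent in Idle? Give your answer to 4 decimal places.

0.4444

Let the stationary distribution be π with π = πP and π_1 + π_2 + π_3 = 1.
π_1 = 0.4·π_1 + 0.3·π_2 + 0.3·π_3
π_2 = 0.4·π_1 + 0.5·π_2 + 0.4·π_3
Solving with the normalization constraint gives π = (0.3333, 0.4444, 0.2222).
So the stationary probability of Idle is 0.4444.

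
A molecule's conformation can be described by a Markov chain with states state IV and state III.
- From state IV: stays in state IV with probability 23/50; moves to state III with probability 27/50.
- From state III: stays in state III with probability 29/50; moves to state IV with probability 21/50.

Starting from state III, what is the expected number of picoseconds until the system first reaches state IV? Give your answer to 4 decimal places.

2.3810

Let t(s) be the expected number of picoseconds to first reach state IV from state s, with t(state IV) = 0. Conditioning on the first picosecond:
t(state III) = 1 + 0.58·t(state III)
Solving: t(state III) = 2.3810.
Expected picoseconds from state III to state IV: 2.3810.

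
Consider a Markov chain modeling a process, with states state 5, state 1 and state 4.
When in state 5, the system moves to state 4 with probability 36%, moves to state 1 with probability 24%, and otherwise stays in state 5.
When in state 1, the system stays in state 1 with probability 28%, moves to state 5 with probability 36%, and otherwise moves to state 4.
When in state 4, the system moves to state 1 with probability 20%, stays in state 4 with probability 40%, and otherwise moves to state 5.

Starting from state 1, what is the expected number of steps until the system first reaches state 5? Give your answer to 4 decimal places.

2.6667

Let t(s) be the expected number of steps to first reach state 5 from state s, with t(state 5) = 0. Conditioning on the first step:
t(state 1) = 1 + 0.28·t(state 1) + 0.36·t(state 4)
t(state 4) = 1 + 0.2·t(state 1) + 0.4·t(state 4)
Solving: t(state 1) = 2.6667, t(state 4) = 2.5556.
Expected steps from state 1 to state 5: 2.6667.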